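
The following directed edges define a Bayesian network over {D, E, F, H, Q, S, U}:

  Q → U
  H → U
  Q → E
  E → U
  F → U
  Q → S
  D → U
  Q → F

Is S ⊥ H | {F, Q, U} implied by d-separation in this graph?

3 paths connect S and H; each must be blocked for d-separation to hold:
Path 1: S ← Q → E → U ← H
  Q is a fork here and Q is conditioned on, so the path is blocked at Q.
Path 2: S ← Q → U ← H
  Q is a fork here and Q is conditioned on, so the path is blocked at Q.
Path 3: S ← Q → F → U ← H
  Q is a fork here and Q is conditioned on, so the path is blocked at Q.
Every path is blocked, so S and H are d-separated given {F, Q, U}.

Yes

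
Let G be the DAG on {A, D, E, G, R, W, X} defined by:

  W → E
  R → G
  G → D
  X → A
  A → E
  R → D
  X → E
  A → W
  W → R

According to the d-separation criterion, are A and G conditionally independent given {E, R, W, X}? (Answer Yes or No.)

6 paths connect A and G; each must be blocked for d-separation to hold:
  1. A ← X → E ← W → R → G — X:fork[blocks]; E:collider[open]; W:fork[blocks]; R:chain[blocks] ⇒ blocked
  2. A ← X → E ← W → R → D ← G — X:fork[blocks]; E:collider[open]; W:fork[blocks]; R:chain[blocks]; D:collider[blocks] ⇒ blocked
  3. A → W → R → G — W:chain[blocks]; R:chain[blocks] ⇒ blocked
  4. A → W → R → D ← G — W:chain[blocks]; R:chain[blocks]; D:collider[blocks] ⇒ blocked
  5. A → E ← W → R → G — E:collider[open]; W:fork[blocks]; R:chain[blocks] ⇒ blocked
  6. A → E ← W → R → D ← G — E:collider[open]; W:fork[blocks]; R:chain[blocks]; D:collider[blocks] ⇒ blocked
All paths are blocked; A ⊥ G | {E, R, W, X} holds.

Yes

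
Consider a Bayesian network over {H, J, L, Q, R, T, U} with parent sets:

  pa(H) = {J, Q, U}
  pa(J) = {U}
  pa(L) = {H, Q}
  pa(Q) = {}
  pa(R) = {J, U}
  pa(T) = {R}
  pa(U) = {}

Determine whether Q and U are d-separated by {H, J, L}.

No — Q and U are not d-separated given {H, J, L}.

We examine all 6 paths between Q and U:
  1. Q → L ← H ← J → R ← U — L:collider[open]; H:chain[blocks]; J:fork[blocks]; R:collider[blocks] ⇒ blocked
  2. Q → L ← H ← J ← U — L:collider[open]; H:chain[blocks]; J:chain[blocks] ⇒ blocked
  3. Q → L ← H ← U — L:collider[open]; H:chain[blocks] ⇒ blocked
  4. Q → H ← J → R ← U — H:collider[open]; J:fork[blocks]; R:collider[blocks] ⇒ blocked
  5. Q → H ← J ← U — H:collider[open]; J:chain[blocks] ⇒ blocked
  6. Q → H ← U — H:collider[open] ⇒ active
At least one path is unblocked, so d-separation fails.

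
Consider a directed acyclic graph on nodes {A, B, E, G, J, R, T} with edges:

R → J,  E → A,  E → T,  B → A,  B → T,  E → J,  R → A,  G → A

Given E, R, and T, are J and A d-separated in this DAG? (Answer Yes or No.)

3 paths connect J and A; each must be blocked for d-separation to hold:
Path 1: J ← E → A
  E is a fork here and E is conditioned on, so the path is blocked at E.
Path 2: J ← E → T ← B → A
  E is a fork here and E is conditioned on, so the path is blocked at E.
Path 3: J ← R → A
  R is a fork here and R is conditioned on, so the path is blocked at R.
Every path is blocked, so J and A are d-separated given {E, R, T}.

Yes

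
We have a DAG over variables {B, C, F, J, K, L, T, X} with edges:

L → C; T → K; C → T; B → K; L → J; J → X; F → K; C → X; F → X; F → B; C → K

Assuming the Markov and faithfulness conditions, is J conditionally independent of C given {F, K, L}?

Yes

6 paths connect J and C; each must be blocked for d-separation to hold:
Path 1: J ← L → C
  L is a fork here and L is conditioned on, so the path is blocked at L.
Path 2: J → X ← F → K ← T ← C
  X is a collider here and neither X nor any of its descendants is conditioned on, so the collider stays closed — the path is blocked at X.
Path 3: J → X ← F → K ← C
  X is a collider here and neither X nor any of its descendants is conditioned on, so the collider stays closed — the path is blocked at X.
Path 4: J → X ← F → B → K ← T ← C
  X is a collider here and neither X nor any of its descendants is conditioned on, so the collider stays closed — the path is blocked at X.
Path 5: J → X ← F → B → K ← C
  X is a collider here and neither X nor any of its descendants is conditioned on, so the collider stays closed — the path is blocked at X.
Path 6: J → X ← C
  X is a collider here and neither X nor any of its descendants is conditioned on, so the collider stays closed — the path is blocked at X.
Every path is blocked, so J and C are d-separated given {F, K, L}.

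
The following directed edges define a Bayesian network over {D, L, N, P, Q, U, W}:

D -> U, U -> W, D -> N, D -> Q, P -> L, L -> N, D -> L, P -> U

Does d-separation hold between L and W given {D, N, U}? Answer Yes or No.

Yes

There are 3 undirected paths between L and W; checking each against the conditioning set {D, N, U}:
Path 1: L → N ← D → U → W
  D is a fork here and D is conditioned on, so the path is blocked at D.
Path 2: L ← P → U → W
  U is a chain here and U is conditioned on, so the path is blocked at U.
Path 3: L ← D → U → W
  D is a fork here and D is conditioned on, so the path is blocked at D.
Every path is blocked, so L and W are d-separated given {D, N, U}.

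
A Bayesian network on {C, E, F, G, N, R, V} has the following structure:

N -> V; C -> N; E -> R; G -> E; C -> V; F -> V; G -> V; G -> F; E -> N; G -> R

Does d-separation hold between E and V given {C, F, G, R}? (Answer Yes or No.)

There are 6 undirected paths between E and V; checking each against the conditioning set {C, F, G, R}:
Path 1: E → R ← G → V
  G is a fork here and G is conditioned on, so the path is blocked at G.
Path 2: E → R ← G → F → V
  G is a fork here and G is conditioned on, so the path is blocked at G.
Path 3: E ← G → V
  G is a fork here and G is conditioned on, so the path is blocked at G.
Path 4: E ← G → F → V
  G is a fork here and G is conditioned on, so the path is blocked at G.
Path 5: E → N ← C → V
  N is a collider here and neither N nor any of its descendants is conditioned on, so the collider stays closed — the path is blocked at N.
Path 6: E → N → V
  N is a chain and N is not conditioned on — no node blocks this path, so it is active.
Since the path E → N → V is active, E and V are not d-separated given {C, F, G, R}.

No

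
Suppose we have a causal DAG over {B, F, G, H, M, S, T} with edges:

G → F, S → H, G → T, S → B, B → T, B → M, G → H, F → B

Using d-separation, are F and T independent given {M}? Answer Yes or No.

No

There are 4 undirected paths between F and T; checking each against the conditioning set {M}:
Path 1: F ← G → T
  G is a fork and G is not conditioned on — no node blocks this path, so it is active.
Path 2: F ← G → H ← S → B → T
  H is a collider here and neither H nor any of its descendants is conditioned on, so the collider stays closed — the path is blocked at H.
Path 3: F → B → T
  B is a chain and B is not conditioned on — no node blocks this path, so it is active.
Path 4: F → B ← S → H ← G → T
  H is a collider here and neither H nor any of its descendants is conditioned on, so the collider stays closed — the path is blocked at H.
Since the path F ← G → T is active, F and T are not d-separated given {M}.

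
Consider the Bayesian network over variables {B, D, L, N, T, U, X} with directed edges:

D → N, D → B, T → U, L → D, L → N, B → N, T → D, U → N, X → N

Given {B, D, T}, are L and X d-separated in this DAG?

Yes

There are 4 undirected paths between L and X; checking each against the conditioning set {B, D, T}:
Path 1: L → D → B → N ← X
  D is a chain here and D is conditioned on, so the path is blocked at D.
Path 2: L → D → N ← X
  D is a chain here and D is conditioned on, so the path is blocked at D.
Path 3: L → D ← T → U → N ← X
  T is a fork here and T is conditioned on, so the path is blocked at T.
Path 4: L → N ← X
  N is a collider here and neither N nor any of its descendants is conditioned on, so the collider stays closed — the path is blocked at N.
All paths are blocked; L ⊥ X | {B, D, T} holds.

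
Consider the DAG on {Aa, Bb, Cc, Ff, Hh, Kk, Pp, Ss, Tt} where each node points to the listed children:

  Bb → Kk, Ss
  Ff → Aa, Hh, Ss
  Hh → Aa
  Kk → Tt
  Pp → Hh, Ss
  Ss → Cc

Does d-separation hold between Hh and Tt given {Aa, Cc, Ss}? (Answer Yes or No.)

No

Enumerating the 3 paths from Hh to Tt and testing each for blocking by {Aa, Cc, Ss}:
Path 1: Hh → Aa ← Ff → Ss ← Bb → Kk → Tt
  Aa is a collider and Aa is conditioned on, which opens it; Ff is a fork and Ff is not conditioned on; Ss is a collider and Ss is conditioned on, which opens it; Bb is a fork and Bb is not conditioned on; Kk is a chain and Kk is not conditioned on — no node blocks this path, so it is active.
Path 2: Hh ← Pp → Ss ← Bb → Kk → Tt
  Pp is a fork and Pp is not conditioned on; Ss is a collider and Ss is conditioned on, which opens it; Bb is a fork and Bb is not conditioned on; Kk is a chain and Kk is not conditioned on — no node blocks this path, so it is active.
Path 3: Hh ← Ff → Ss ← Bb → Kk → Tt
  Ff is a fork and Ff is not conditioned on; Ss is a collider and Ss is conditioned on, which opens it; Bb is a fork and Bb is not conditioned on; Kk is a chain and Kk is not conditioned on — no node blocks this path, so it is active.
Since the path Hh → Aa ← Ff → Ss ← Bb → Kk → Tt is active, Hh and Tt are not d-separated given {Aa, Cc, Ss}.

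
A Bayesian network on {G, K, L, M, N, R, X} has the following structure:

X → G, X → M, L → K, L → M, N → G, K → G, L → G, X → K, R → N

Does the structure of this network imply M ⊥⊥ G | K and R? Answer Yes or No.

No — M and G are not d-separated given {K, R}.

We examine all 6 paths between M and G:
Path 1: M ← L → K → G
  K is a chain here and K is conditioned on, so the path is blocked at K.
Path 2: M ← L → K ← X → G
  L is a fork and L is not conditioned on; K is a collider and K is conditioned on, which opens it; X is a fork and X is not conditioned on — no node blocks this path, so it is active.
Path 3: M ← L → G
  L is a fork and L is not conditioned on — no node blocks this path, so it is active.
Path 4: M ← X → K ← L → G
  X is a fork and X is not conditioned on; K is a collider and K is conditioned on, which opens it; L is a fork and L is not conditioned on — no node blocks this path, so it is active.
Path 5: M ← X → K → G
  K is a chain here and K is conditioned on, so the path is blocked at K.
Path 6: M ← X → G
  X is a fork and X is not conditioned on — no node blocks this path, so it is active.
Because an active path exists, M and G are not d-separated.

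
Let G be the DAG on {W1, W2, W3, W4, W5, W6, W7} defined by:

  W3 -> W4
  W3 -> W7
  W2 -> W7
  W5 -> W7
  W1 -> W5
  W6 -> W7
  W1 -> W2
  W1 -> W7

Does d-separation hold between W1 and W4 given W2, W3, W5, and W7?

There are 3 undirected paths between W1 and W4; checking each against the conditioning set {W2, W3, W5, W7}:
Path 1: W1 → W2 → W7 ← W3 → W4
  W2 is a chain here and W2 is conditioned on, so the path is blocked at W2.
Path 2: W1 → W7 ← W3 → W4
  W3 is a fork here and W3 is conditioned on, so the path is blocked at W3.
Path 3: W1 → W5 → W7 ← W3 → W4
  W5 is a chain here and W5 is conditioned on, so the path is blocked at W5.
Every path is blocked, so W1 and W4 are d-separated given {W2, W3, W5, W7}.

Yes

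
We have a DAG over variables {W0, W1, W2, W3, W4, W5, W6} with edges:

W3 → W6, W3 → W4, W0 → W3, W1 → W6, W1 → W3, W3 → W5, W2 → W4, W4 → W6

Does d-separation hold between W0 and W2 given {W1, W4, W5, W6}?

No

3 paths connect W0 and W2; each must be blocked for d-separation to hold:
Path 1: W0 → W3 ← W1 → W6 ← W4 ← W2
  W1 is a fork here and W1 is conditioned on, so the path is blocked at W1.
Path 2: W0 → W3 → W6 ← W4 ← W2
  W4 is a chain here and W4 is conditioned on, so the path is blocked at W4.
Path 3: W0 → W3 → W4 ← W2
  W3 is a chain and W3 is not conditioned on; W4 is a collider and W4 is conditioned on, which opens it — no node blocks this path, so it is active.
Since the path W0 → W3 → W4 ← W2 is active, W0 and W2 are not d-separated given {W1, W4, W5, W6}.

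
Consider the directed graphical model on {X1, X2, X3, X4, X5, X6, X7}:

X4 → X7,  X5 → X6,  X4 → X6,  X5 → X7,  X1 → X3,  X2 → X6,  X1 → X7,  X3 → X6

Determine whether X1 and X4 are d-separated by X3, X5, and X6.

Yes

Enumerating the 4 paths from X1 to X4 and testing each for blocking by {X3, X5, X6}:
Path 1: X1 → X3 → X6 ← X4
  X3 is a chain here and X3 is conditioned on, so the path is blocked at X3.
Path 2: X1 → X3 → X6 ← X5 → X7 ← X4
  X3 is a chain here and X3 is conditioned on, so the path is blocked at X3.
Path 3: X1 → X7 ← X4
  X7 is a collider here and neither X7 nor any of its descendants is conditioned on, so the collider stays closed — the path is blocked at X7.
Path 4: X1 → X7 ← X5 → X6 ← X4
  X7 is a collider here and neither X7 nor any of its descendants is conditioned on, so the collider stays closed — the path is blocked at X7.
Every path is blocked, so X1 and X4 are d-separated given {X3, X5, X6}.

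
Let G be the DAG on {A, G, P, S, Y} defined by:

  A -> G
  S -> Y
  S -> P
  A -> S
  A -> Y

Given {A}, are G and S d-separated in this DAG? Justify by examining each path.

Enumerating the 2 paths from G to S and testing each for blocking by {A}:
  1. G ← A → Y ← S — A:fork[blocks]; Y:collider[blocks] ⇒ blocked
  2. G ← A → S — A:fork[blocks] ⇒ blocked
All paths are blocked; G ⊥ S | {A} holds.

Yes — G and S are d-separated given {A}.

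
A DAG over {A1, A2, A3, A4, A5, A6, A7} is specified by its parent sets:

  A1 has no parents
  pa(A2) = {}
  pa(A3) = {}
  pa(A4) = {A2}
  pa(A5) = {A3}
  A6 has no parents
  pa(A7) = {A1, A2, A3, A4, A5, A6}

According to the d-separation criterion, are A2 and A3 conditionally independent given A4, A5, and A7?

No

We examine all 4 paths between A2 and A3:
  1. A2 → A7 ← A5 ← A3 — A7:collider[open]; A5:chain[blocks] ⇒ blocked
  2. A2 → A7 ← A3 — A7:collider[open] ⇒ active
  3. A2 → A4 → A7 ← A5 ← A3 — A4:chain[blocks]; A7:collider[open]; A5:chain[blocks] ⇒ blocked
  4. A2 → A4 → A7 ← A3 — A4:chain[blocks]; A7:collider[open] ⇒ blocked
Since the path A2 → A7 ← A3 is active, A2 and A3 are not d-separated given {A4, A5, A7}.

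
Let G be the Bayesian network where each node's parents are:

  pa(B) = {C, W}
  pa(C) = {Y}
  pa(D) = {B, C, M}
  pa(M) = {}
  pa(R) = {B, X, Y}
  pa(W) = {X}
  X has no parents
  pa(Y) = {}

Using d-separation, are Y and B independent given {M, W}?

There are 4 undirected paths between Y and B; checking each against the conditioning set {M, W}:
  1. Y → R ← B — R:collider[blocks] ⇒ blocked
  2. Y → R ← X → W → B — R:collider[blocks]; X:fork[open]; W:chain[blocks] ⇒ blocked
  3. Y → C → D ← B — C:chain[open]; D:collider[blocks] ⇒ blocked
  4. Y → C → B — C:chain[open] ⇒ active
Since the path Y → C → B is active, Y and B are not d-separated given {M, W}.

No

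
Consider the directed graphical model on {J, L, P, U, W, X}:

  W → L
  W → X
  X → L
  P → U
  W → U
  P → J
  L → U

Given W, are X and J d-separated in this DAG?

Enumerating the 4 paths from X to J and testing each for blocking by {W}:
Path 1: X ← W → U ← P → J
  W is a fork here and W is conditioned on, so the path is blocked at W.
Path 2: X ← W → L → U ← P → J
  W is a fork here and W is conditioned on, so the path is blocked at W.
Path 3: X → L → U ← P → J
  U is a collider here and neither U nor any of its descendants is conditioned on, so the collider stays closed — the path is blocked at U.
Path 4: X → L ← W → U ← P → J
  L is a collider here and neither L nor any of its descendants is conditioned on, so the collider stays closed — the path is blocked at L.
Since every path is blocked, d-separation holds.

Yes — X and J are d-separated given {W}.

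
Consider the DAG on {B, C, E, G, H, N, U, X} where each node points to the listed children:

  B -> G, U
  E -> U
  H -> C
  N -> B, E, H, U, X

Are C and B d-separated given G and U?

No

We examine all 3 paths between C and B:
Path 1: C ← H ← N → E → U ← B
  H is a chain and H is not conditioned on; N is a fork and N is not conditioned on; E is a chain and E is not conditioned on; U is a collider and U is conditioned on, which opens it — no node blocks this path, so it is active.
Path 2: C ← H ← N → U ← B
  H is a chain and H is not conditioned on; N is a fork and N is not conditioned on; U is a collider and U is conditioned on, which opens it — no node blocks this path, so it is active.
Path 3: C ← H ← N → B
  H is a chain and H is not conditioned on; N is a fork and N is not conditioned on — no node blocks this path, so it is active.
At least one path is unblocked, so d-separation fails.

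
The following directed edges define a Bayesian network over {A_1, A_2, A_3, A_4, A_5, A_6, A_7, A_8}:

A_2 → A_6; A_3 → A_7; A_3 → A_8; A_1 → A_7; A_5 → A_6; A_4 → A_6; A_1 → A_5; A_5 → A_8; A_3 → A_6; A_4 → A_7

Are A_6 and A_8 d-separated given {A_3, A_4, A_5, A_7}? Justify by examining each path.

Enumerating the 6 paths from A_6 to A_8 and testing each for blocking by {A_3, A_4, A_5, A_7}:
Path 1: A_6 ← A_4 → A_7 ← A_3 → A_8
  A_4 is a fork here and A_4 is conditioned on, so the path is blocked at A_4.
Path 2: A_6 ← A_4 → A_7 ← A_1 → A_5 → A_8
  A_4 is a fork here and A_4 is conditioned on, so the path is blocked at A_4.
Path 3: A_6 ← A_3 → A_7 ← A_1 → A_5 → A_8
  A_3 is a fork here and A_3 is conditioned on, so the path is blocked at A_3.
Path 4: A_6 ← A_3 → A_8
  A_3 is a fork here and A_3 is conditioned on, so the path is blocked at A_3.
Path 5: A_6 ← A_5 ← A_1 → A_7 ← A_3 → A_8
  A_5 is a chain here and A_5 is conditioned on, so the path is blocked at A_5.
Path 6: A_6 ← A_5 → A_8
  A_5 is a fork here and A_5 is conditioned on, so the path is blocked at A_5.
All paths are blocked; A_6 ⊥ A_8 | {A_3, A_4, A_5, A_7} holds.

Yes — A_6 and A_8 are d-separated given {A_3, A_4, A_5, A_7}.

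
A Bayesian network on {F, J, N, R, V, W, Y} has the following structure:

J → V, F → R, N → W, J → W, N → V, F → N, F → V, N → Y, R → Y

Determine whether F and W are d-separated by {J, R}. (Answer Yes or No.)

6 paths connect F and W; each must be blocked for d-separation to hold:
  1. F → N → V ← J → W — N:chain[open]; V:collider[blocks]; J:fork[blocks] ⇒ blocked
  2. F → N → W — N:chain[open] ⇒ active
  3. F → V ← J → W — V:collider[blocks]; J:fork[blocks] ⇒ blocked
  4. F → V ← N → W — V:collider[blocks]; N:fork[open] ⇒ blocked
  5. F → R → Y ← N → V ← J → W — R:chain[blocks]; Y:collider[blocks]; N:fork[open]; V:collider[blocks]; J:fork[blocks] ⇒ blocked
  6. F → R → Y ← N → W — R:chain[blocks]; Y:collider[blocks]; N:fork[open] ⇒ blocked
At least one path is unblocked, so d-separation fails.

No — F and W are not d-separated given {J, R}.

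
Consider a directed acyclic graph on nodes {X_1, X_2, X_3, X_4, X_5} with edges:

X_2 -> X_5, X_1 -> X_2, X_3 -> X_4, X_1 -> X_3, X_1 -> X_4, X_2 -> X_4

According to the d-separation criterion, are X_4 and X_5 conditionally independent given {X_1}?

No

There are 3 undirected paths between X_4 and X_5; checking each against the conditioning set {X_1}:
  1. X_4 ← X_2 → X_5 — X_2:fork[open] ⇒ active
  2. X_4 ← X_3 ← X_1 → X_2 → X_5 — X_3:chain[open]; X_1:fork[blocks]; X_2:chain[open] ⇒ blocked
  3. X_4 ← X_1 → X_2 → X_5 — X_1:fork[blocks]; X_2:chain[open] ⇒ blocked
Since the path X_4 ← X_2 → X_5 is active, X_4 and X_5 are not d-separated given {X_1}.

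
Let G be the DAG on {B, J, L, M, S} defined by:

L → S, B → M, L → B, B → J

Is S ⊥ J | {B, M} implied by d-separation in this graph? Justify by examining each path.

Yes — S and J are d-separated given {B, M}.

The only undirected path from S to J is:
  1. S ← L → B → J — L:fork[open]; B:chain[blocks] ⇒ blocked
Every path is blocked, so S and J are d-separated given {B, M}.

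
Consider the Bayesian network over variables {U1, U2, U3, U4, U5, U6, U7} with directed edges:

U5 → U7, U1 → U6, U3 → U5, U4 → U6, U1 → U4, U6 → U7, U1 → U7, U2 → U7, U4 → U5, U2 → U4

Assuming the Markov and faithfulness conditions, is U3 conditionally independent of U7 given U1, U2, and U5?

No

We examine all 6 paths between U3 and U7:
  1. U3 → U5 ← U4 ← U2 → U7 — U5:collider[open]; U4:chain[open]; U2:fork[blocks] ⇒ blocked
  2. U3 → U5 ← U4 → U6 ← U1 → U7 — U5:collider[open]; U4:fork[open]; U6:collider[blocks]; U1:fork[blocks] ⇒ blocked
  3. U3 → U5 ← U4 → U6 → U7 — U5:collider[open]; U4:fork[open]; U6:chain[open] ⇒ active
  4. U3 → U5 ← U4 ← U1 → U6 → U7 — U5:collider[open]; U4:chain[open]; U1:fork[blocks]; U6:chain[open] ⇒ blocked
  5. U3 → U5 ← U4 ← U1 → U7 — U5:collider[open]; U4:chain[open]; U1:fork[blocks] ⇒ blocked
  6. U3 → U5 → U7 — U5:chain[blocks] ⇒ blocked
Because an active path exists, U3 and U7 are not d-separated.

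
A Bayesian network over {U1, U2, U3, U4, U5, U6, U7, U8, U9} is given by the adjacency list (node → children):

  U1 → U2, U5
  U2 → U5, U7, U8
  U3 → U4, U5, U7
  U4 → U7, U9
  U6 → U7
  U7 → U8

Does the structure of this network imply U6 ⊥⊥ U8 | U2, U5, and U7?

6 paths connect U6 and U8; each must be blocked for d-separation to hold:
Path 1: U6 → U7 ← U4 ← U3 → U5 ← U1 → U2 → U8
  U2 is a chain here and U2 is conditioned on, so the path is blocked at U2.
Path 2: U6 → U7 ← U4 ← U3 → U5 ← U2 → U8
  U2 is a fork here and U2 is conditioned on, so the path is blocked at U2.
Path 3: U6 → U7 ← U3 → U5 ← U1 → U2 → U8
  U2 is a chain here and U2 is conditioned on, so the path is blocked at U2.
Path 4: U6 → U7 ← U3 → U5 ← U2 → U8
  U2 is a fork here and U2 is conditioned on, so the path is blocked at U2.
Path 5: U6 → U7 → U8
  U7 is a chain here and U7 is conditioned on, so the path is blocked at U7.
Path 6: U6 → U7 ← U2 → U8
  U2 is a fork here and U2 is conditioned on, so the path is blocked at U2.
Since every path is blocked, d-separation holds.

Yes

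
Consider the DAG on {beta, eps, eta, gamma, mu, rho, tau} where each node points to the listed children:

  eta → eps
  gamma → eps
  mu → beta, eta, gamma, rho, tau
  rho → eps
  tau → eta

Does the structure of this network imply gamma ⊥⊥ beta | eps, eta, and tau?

There are 4 undirected paths between gamma and beta; checking each against the conditioning set {eps, eta, tau}:
Path 1: gamma → eps ← rho ← mu → beta
  eps is a collider and eps is conditioned on, which opens it; rho is a chain and rho is not conditioned on; mu is a fork and mu is not conditioned on — no node blocks this path, so it is active.
Path 2: gamma → eps ← eta ← mu → beta
  eta is a chain here and eta is conditioned on, so the path is blocked at eta.
Path 3: gamma → eps ← eta ← tau ← mu → beta
  eta is a chain here and eta is conditioned on, so the path is blocked at eta.
Path 4: gamma ← mu → beta
  mu is a fork and mu is not conditioned on — no node blocks this path, so it is active.
Because an active path exists, gamma and beta are not d-separated.

No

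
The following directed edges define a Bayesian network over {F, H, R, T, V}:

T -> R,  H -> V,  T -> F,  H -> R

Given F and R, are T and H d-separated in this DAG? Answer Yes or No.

No

There is one path between T and H:
  1. T → R ← H — R:collider[open] ⇒ active
Since the path T → R ← H is active, T and H are not d-separated given {F, R}.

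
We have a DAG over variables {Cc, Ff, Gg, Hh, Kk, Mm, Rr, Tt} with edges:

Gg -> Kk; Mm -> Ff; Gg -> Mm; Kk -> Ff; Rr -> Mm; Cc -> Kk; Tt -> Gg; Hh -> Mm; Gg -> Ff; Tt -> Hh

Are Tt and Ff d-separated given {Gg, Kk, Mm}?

Yes — Tt and Ff are d-separated given {Gg, Kk, Mm}.

6 paths connect Tt and Ff; each must be blocked for d-separation to hold:
Path 1: Tt → Gg → Mm → Ff
  Gg is a chain here and Gg is conditioned on, so the path is blocked at Gg.
Path 2: Tt → Gg → Kk → Ff
  Gg is a chain here and Gg is conditioned on, so the path is blocked at Gg.
Path 3: Tt → Gg → Ff
  Gg is a chain here and Gg is conditioned on, so the path is blocked at Gg.
Path 4: Tt → Hh → Mm ← Gg → Kk → Ff
  Gg is a fork here and Gg is conditioned on, so the path is blocked at Gg.
Path 5: Tt → Hh → Mm ← Gg → Ff
  Gg is a fork here and Gg is conditioned on, so the path is blocked at Gg.
Path 6: Tt → Hh → Mm → Ff
  Mm is a chain here and Mm is conditioned on, so the path is blocked at Mm.
All paths are blocked; Tt ⊥ Ff | {Gg, Kk, Mm} holds.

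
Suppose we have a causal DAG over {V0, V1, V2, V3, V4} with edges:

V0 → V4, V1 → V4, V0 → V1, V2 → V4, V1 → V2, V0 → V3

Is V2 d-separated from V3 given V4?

Enumerating the 4 paths from V2 to V3 and testing each for blocking by {V4}:
  1. V2 → V4 ← V0 → V3 — V4:collider[open]; V0:fork[open] ⇒ active
  2. V2 → V4 ← V1 ← V0 → V3 — V4:collider[open]; V1:chain[open]; V0:fork[open] ⇒ active
  3. V2 ← V1 → V4 ← V0 → V3 — V1:fork[open]; V4:collider[open]; V0:fork[open] ⇒ active
  4. V2 ← V1 ← V0 → V3 — V1:chain[open]; V0:fork[open] ⇒ active
At least one path is unblocked, so d-separation fails.

No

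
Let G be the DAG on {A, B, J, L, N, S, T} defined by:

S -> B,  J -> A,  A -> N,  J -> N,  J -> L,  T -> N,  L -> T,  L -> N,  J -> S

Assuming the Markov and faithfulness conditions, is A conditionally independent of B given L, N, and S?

Yes

We examine all 4 paths between A and B:
  1. A ← J → S → B — J:fork[open]; S:chain[blocks] ⇒ blocked
  2. A → N ← J → S → B — N:collider[open]; J:fork[open]; S:chain[blocks] ⇒ blocked
  3. A → N ← T ← L ← J → S → B — N:collider[open]; T:chain[open]; L:chain[blocks]; J:fork[open]; S:chain[blocks] ⇒ blocked
  4. A → N ← L ← J → S → B — N:collider[open]; L:chain[blocks]; J:fork[open]; S:chain[blocks] ⇒ blocked
All paths are blocked; A ⊥ B | {L, N, S} holds.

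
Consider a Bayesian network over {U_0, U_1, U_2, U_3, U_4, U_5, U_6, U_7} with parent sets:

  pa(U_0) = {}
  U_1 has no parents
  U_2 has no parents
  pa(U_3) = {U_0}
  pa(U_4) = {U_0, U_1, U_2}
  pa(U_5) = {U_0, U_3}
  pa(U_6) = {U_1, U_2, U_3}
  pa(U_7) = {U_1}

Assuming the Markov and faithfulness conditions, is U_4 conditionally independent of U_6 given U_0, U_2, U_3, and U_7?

No

4 paths connect U_4 and U_6; each must be blocked for d-separation to hold:
Path 1: U_4 ← U_2 → U_6
  U_2 is a fork here and U_2 is conditioned on, so the path is blocked at U_2.
Path 2: U_4 ← U_1 → U_6
  U_1 is a fork and U_1 is not conditioned on — no node blocks this path, so it is active.
Path 3: U_4 ← U_0 → U_5 ← U_3 → U_6
  U_0 is a fork here and U_0 is conditioned on, so the path is blocked at U_0.
Path 4: U_4 ← U_0 → U_3 → U_6
  U_0 is a fork here and U_0 is conditioned on, so the path is blocked at U_0.
At least one path is unblocked, so d-separation fails.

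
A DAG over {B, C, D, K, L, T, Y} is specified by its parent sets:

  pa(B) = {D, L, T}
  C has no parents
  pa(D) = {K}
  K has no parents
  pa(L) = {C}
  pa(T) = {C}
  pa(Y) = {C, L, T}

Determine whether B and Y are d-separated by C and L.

No — B and Y are not d-separated given {C, L}.

6 paths connect B and Y; each must be blocked for d-separation to hold:
  1. B ← L → Y — L:fork[blocks] ⇒ blocked
  2. B ← L ← C → Y — L:chain[blocks]; C:fork[blocks] ⇒ blocked
  3. B ← L ← C → T → Y — L:chain[blocks]; C:fork[blocks]; T:chain[open] ⇒ blocked
  4. B ← T → Y — T:fork[open] ⇒ active
  5. B ← T ← C → Y — T:chain[open]; C:fork[blocks] ⇒ blocked
  6. B ← T ← C → L → Y — T:chain[open]; C:fork[blocks]; L:chain[blocks] ⇒ blocked
Because an active path exists, B and Y are not d-separated.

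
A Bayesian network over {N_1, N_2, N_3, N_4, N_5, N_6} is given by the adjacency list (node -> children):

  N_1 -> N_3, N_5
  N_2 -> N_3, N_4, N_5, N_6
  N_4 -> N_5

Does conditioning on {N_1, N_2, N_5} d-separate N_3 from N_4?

Yes

4 paths connect N_3 and N_4; each must be blocked for d-separation to hold:
Path 1: N_3 ← N_2 → N_4
  N_2 is a fork here and N_2 is conditioned on, so the path is blocked at N_2.
Path 2: N_3 ← N_2 → N_5 ← N_4
  N_2 is a fork here and N_2 is conditioned on, so the path is blocked at N_2.
Path 3: N_3 ← N_1 → N_5 ← N_4
  N_1 is a fork here and N_1 is conditioned on, so the path is blocked at N_1.
Path 4: N_3 ← N_1 → N_5 ← N_2 → N_4
  N_1 is a fork here and N_1 is conditioned on, so the path is blocked at N_1.
Every path is blocked, so N_3 and N_4 are d-separated given {N_1, N_2, N_5}.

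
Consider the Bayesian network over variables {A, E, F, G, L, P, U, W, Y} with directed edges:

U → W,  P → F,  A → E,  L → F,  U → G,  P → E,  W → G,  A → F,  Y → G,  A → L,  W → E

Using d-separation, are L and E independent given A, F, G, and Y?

No

We examine all 4 paths between L and E:
Path 1: L → F ← P → E
  F is a collider and F is conditioned on, which opens it; P is a fork and P is not conditioned on — no node blocks this path, so it is active.
Path 2: L → F ← A → E
  A is a fork here and A is conditioned on, so the path is blocked at A.
Path 3: L ← A → F ← P → E
  A is a fork here and A is conditioned on, so the path is blocked at A.
Path 4: L ← A → E
  A is a fork here and A is conditioned on, so the path is blocked at A.
Since the path L → F ← P → E is active, L and E are not d-separated given {A, F, G, Y}.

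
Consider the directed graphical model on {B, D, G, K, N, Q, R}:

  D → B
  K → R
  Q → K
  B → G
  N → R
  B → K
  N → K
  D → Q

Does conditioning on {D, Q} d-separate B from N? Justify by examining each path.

There are 4 undirected paths between B and N; checking each against the conditioning set {D, Q}:
Path 1: B ← D → Q → K ← N
  D is a fork here and D is conditioned on, so the path is blocked at D.
Path 2: B ← D → Q → K → R ← N
  D is a fork here and D is conditioned on, so the path is blocked at D.
Path 3: B → K ← N
  K is a collider here and neither K nor any of its descendants is conditioned on, so the collider stays closed — the path is blocked at K.
Path 4: B → K → R ← N
  R is a collider here and neither R nor any of its descendants is conditioned on, so the collider stays closed — the path is blocked at R.
All paths are blocked; B ⊥ N | {D, Q} holds.

Yes — B and N are d-separated given {D, Q}.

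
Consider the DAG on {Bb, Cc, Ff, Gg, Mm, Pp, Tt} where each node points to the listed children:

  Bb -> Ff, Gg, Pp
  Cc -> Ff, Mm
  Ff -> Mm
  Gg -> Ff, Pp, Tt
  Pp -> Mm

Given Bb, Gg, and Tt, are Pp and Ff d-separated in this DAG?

There are 6 undirected paths between Pp and Ff; checking each against the conditioning set {Bb, Gg, Tt}:
Path 1: Pp → Mm ← Cc → Ff
  Mm is a collider here and neither Mm nor any of its descendants is conditioned on, so the collider stays closed — the path is blocked at Mm.
Path 2: Pp → Mm ← Ff
  Mm is a collider here and neither Mm nor any of its descendants is conditioned on, so the collider stays closed — the path is blocked at Mm.
Path 3: Pp ← Bb → Gg → Ff
  Bb is a fork here and Bb is conditioned on, so the path is blocked at Bb.
Path 4: Pp ← Bb → Ff
  Bb is a fork here and Bb is conditioned on, so the path is blocked at Bb.
Path 5: Pp ← Gg ← Bb → Ff
  Gg is a chain here and Gg is conditioned on, so the path is blocked at Gg.
Path 6: Pp ← Gg → Ff
  Gg is a fork here and Gg is conditioned on, so the path is blocked at Gg.
Since every path is blocked, d-separation holds.

Yes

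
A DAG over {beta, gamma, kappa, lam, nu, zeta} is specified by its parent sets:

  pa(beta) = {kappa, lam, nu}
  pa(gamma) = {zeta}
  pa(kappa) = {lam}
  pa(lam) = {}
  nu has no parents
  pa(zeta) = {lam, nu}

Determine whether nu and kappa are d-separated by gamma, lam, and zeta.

4 paths connect nu and kappa; each must be blocked for d-separation to hold:
  1. nu → beta ← lam → kappa — beta:collider[blocks]; lam:fork[blocks] ⇒ blocked
  2. nu → beta ← kappa — beta:collider[blocks] ⇒ blocked
  3. nu → zeta ← lam → beta ← kappa — zeta:collider[open]; lam:fork[blocks]; beta:collider[blocks] ⇒ blocked
  4. nu → zeta ← lam → kappa — zeta:collider[open]; lam:fork[blocks] ⇒ blocked
Since every path is blocked, d-separation holds.

Yes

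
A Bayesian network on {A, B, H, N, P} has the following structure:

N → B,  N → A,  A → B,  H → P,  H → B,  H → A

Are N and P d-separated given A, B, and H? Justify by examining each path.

Enumerating the 4 paths from N to P and testing each for blocking by {A, B, H}:
Path 1: N → A ← H → P
  H is a fork here and H is conditioned on, so the path is blocked at H.
Path 2: N → A → B ← H → P
  A is a chain here and A is conditioned on, so the path is blocked at A.
Path 3: N → B ← H → P
  H is a fork here and H is conditioned on, so the path is blocked at H.
Path 4: N → B ← A ← H → P
  A is a chain here and A is conditioned on, so the path is blocked at A.
Every path is blocked, so N and P are d-separated given {A, B, H}.

Yes — N and P are d-separated given {A, B, H}.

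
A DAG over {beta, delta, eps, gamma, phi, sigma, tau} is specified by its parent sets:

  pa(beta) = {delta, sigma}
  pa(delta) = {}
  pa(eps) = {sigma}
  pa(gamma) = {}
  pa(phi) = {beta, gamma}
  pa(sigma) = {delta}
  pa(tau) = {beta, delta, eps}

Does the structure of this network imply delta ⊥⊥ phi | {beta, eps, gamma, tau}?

We examine all 5 paths between delta and phi:
Path 1: delta → beta → phi
  beta is a chain here and beta is conditioned on, so the path is blocked at beta.
Path 2: delta → sigma → eps → tau ← beta → phi
  eps is a chain here and eps is conditioned on, so the path is blocked at eps.
Path 3: delta → sigma → beta → phi
  beta is a chain here and beta is conditioned on, so the path is blocked at beta.
Path 4: delta → tau ← eps ← sigma → beta → phi
  eps is a chain here and eps is conditioned on, so the path is blocked at eps.
Path 5: delta → tau ← beta → phi
  beta is a fork here and beta is conditioned on, so the path is blocked at beta.
Every path is blocked, so delta and phi are d-separated given {beta, eps, gamma, tau}.

Yes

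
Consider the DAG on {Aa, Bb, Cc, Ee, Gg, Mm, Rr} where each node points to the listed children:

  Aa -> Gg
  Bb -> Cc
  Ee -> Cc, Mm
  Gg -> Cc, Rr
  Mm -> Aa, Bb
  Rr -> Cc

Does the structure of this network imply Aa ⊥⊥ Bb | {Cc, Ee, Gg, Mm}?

Enumerating the 6 paths from Aa to Bb and testing each for blocking by {Cc, Ee, Gg, Mm}:
  1. Aa → Gg → Rr → Cc ← Bb — Gg:chain[blocks]; Rr:chain[open]; Cc:collider[open] ⇒ blocked
  2. Aa → Gg → Rr → Cc ← Ee → Mm → Bb — Gg:chain[blocks]; Rr:chain[open]; Cc:collider[open]; Ee:fork[blocks]; Mm:chain[blocks] ⇒ blocked
  3. Aa → Gg → Cc ← Bb — Gg:chain[blocks]; Cc:collider[open] ⇒ blocked
  4. Aa → Gg → Cc ← Ee → Mm → Bb — Gg:chain[blocks]; Cc:collider[open]; Ee:fork[blocks]; Mm:chain[blocks] ⇒ blocked
  5. Aa ← Mm → Bb — Mm:fork[blocks] ⇒ blocked
  6. Aa ← Mm ← Ee → Cc ← Bb — Mm:chain[blocks]; Ee:fork[blocks]; Cc:collider[open] ⇒ blocked
All paths are blocked; Aa ⊥ Bb | {Cc, Ee, Gg, Mm} holds.

Yes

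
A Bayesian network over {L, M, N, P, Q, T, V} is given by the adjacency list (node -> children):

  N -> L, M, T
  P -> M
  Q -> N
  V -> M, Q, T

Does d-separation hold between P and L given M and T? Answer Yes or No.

We examine all 3 paths between P and L:
Path 1: P → M ← V → T ← N → L
  M is a collider and M is conditioned on, which opens it; V is a fork and V is not conditioned on; T is a collider and T is conditioned on, which opens it; N is a fork and N is not conditioned on — no node blocks this path, so it is active.
Path 2: P → M ← V → Q → N → L
  M is a collider and M is conditioned on, which opens it; V is a fork and V is not conditioned on; Q is a chain and Q is not conditioned on; N is a chain and N is not conditioned on — no node blocks this path, so it is active.
Path 3: P → M ← N → L
  M is a collider and M is conditioned on, which opens it; N is a fork and N is not conditioned on — no node blocks this path, so it is active.
Since the path P → M ← V → T ← N → L is active, P and L are not d-separated given {M, T}.

No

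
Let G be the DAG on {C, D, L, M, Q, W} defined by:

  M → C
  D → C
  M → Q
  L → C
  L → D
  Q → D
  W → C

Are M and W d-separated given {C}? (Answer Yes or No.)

No — M and W are not d-separated given {C}.

3 paths connect M and W; each must be blocked for d-separation to hold:
Path 1: M → C ← W
  C is a collider and C is conditioned on, which opens it — no node blocks this path, so it is active.
Path 2: M → Q → D → C ← W
  Q is a chain and Q is not conditioned on; D is a chain and D is not conditioned on; C is a collider and C is conditioned on, which opens it — no node blocks this path, so it is active.
Path 3: M → Q → D ← L → C ← W
  Q is a chain and Q is not conditioned on; D is a collider and its descendant C is conditioned on, which opens it; L is a fork and L is not conditioned on; C is a collider and C is conditioned on, which opens it — no node blocks this path, so it is active.
Because an active path exists, M and W are not d-separated.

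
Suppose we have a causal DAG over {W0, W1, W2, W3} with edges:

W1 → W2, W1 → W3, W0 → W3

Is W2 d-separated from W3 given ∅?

No — W2 and W3 are not d-separated given ∅.

There is one path between W2 and W3:
Path 1: W2 ← W1 → W3
  W1 is a fork and W1 is not conditioned on — no node blocks this path, so it is active.
Because an active path exists, W2 and W3 are not d-separated.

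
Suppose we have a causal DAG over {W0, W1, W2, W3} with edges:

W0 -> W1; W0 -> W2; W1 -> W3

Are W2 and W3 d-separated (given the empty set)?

No

Only one path connects W2 and W3:
Path 1: W2 ← W0 → W1 → W3
  W0 is a fork and W0 is not conditioned on; W1 is a chain and W1 is not conditioned on — no node blocks this path, so it is active.
Since the path W2 ← W0 → W1 → W3 is active, W2 and W3 are not d-separated given ∅.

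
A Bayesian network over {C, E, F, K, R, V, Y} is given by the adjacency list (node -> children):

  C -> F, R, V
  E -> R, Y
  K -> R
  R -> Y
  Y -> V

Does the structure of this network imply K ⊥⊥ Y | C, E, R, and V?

Enumerating the 3 paths from K to Y and testing each for blocking by {C, E, R, V}:
Path 1: K → R ← E → Y
  E is a fork here and E is conditioned on, so the path is blocked at E.
Path 2: K → R → Y
  R is a chain here and R is conditioned on, so the path is blocked at R.
Path 3: K → R ← C → V ← Y
  C is a fork here and C is conditioned on, so the path is blocked at C.
Since every path is blocked, d-separation holds.

Yes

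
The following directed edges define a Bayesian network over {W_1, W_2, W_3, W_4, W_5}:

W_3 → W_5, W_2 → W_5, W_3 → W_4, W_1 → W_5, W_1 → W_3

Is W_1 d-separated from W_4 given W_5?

There are 2 undirected paths between W_1 and W_4; checking each against the conditioning set {W_5}:
Path 1: W_1 → W_5 ← W_3 → W_4
  W_5 is a collider and W_5 is conditioned on, which opens it; W_3 is a fork and W_3 is not conditioned on — no node blocks this path, so it is active.
Path 2: W_1 → W_3 → W_4
  W_3 is a chain and W_3 is not conditioned on — no node blocks this path, so it is active.
At least one path is unblocked, so d-separation fails.

No — W_1 and W_4 are not d-separated given {W_5}.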